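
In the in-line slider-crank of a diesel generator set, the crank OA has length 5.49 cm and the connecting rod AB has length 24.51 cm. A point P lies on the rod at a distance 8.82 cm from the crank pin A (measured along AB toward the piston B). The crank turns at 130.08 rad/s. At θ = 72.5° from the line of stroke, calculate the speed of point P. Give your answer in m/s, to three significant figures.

7.11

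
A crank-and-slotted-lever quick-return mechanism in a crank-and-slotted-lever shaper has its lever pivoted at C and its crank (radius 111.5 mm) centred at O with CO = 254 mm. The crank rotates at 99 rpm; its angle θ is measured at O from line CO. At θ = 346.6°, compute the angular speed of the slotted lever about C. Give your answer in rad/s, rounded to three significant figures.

3.14

ω = 10.37 rad/s (from 99 rpm).
Crank pin A relative to C: A = (d + r cosθ, r sinθ); lever angle φ = atan2(r sinθ, d + r cosθ).
Differentiating tanφ: φ̇ = rω(d cosθ + r)/(d² + r² + 2dr cosθ).
d² + r² + 2dr cosθ = |CA|² = 0.132048 m²;  d cosθ + r = +0.35859 m.
|ω_lever| = |0.1115·10.37·+0.35859| / 0.132048 = 3.1391 rad/s.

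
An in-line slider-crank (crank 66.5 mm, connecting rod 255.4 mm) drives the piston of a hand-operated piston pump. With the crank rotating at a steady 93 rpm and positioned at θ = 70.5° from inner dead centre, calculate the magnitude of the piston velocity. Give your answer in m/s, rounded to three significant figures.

0.665

ω = 2π·93/60 = 9.739 rad/s
For an in-line slider-crank, x = r cosθ + √(L² − r² sin²θ), so v = −rω sinθ·[1 + r cosθ/√(L² − r² sin²θ)].
With r = 0.0665 m, L = 0.2554 m, θ = 70.5°: √(L² − r² sin²θ) = 0.24759 m.
v = −0.0665·9.739·0.94264·[1 + 0.0665·0.33381/0.24759] = -0.66523 m/s.
|v| = 0.66523 m/s.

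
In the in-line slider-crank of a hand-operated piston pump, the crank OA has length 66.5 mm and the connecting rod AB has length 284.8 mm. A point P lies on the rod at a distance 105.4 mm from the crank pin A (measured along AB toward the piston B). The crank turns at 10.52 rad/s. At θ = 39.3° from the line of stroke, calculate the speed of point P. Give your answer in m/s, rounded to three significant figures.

0.583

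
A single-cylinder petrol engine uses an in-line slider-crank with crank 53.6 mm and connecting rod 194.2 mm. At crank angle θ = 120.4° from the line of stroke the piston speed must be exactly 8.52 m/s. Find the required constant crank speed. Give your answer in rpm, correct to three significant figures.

For an in-line slider-crank, |v_piston| = rω|sinθ|·[1 + r cosθ/√(L² − r² sin²θ)].
With r = 0.0536 m, L = 0.1942 m, θ = 120.4°: the bracketed kinematic factor |dx/dθ| = 0.039583 m.
ω = v/|dx/dθ| = 8.52/0.039583 = 215.25 rad/s.
N = 60ω/(2π) = 2055.4 rpm.

2060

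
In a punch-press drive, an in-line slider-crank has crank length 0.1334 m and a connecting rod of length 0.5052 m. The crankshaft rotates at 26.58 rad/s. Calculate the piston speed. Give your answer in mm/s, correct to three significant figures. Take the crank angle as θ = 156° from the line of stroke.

ω = 26.58 rad/s
For an in-line slider-crank, x = r cosθ + √(L² − r² sin²θ), so v = −rω sinθ·[1 + r cosθ/√(L² − r² sin²θ)].
With r = 0.1334 m, L = 0.5052 m, θ = 156°: √(L² − r² sin²θ) = 0.50228 m.
v = −0.1334·26.58·0.40674·[1 + 0.1334·-0.91355/0.50228] = -1.0923 m/s.
|v| = 1.0923 m/s = 1092.3 mm/s.

1090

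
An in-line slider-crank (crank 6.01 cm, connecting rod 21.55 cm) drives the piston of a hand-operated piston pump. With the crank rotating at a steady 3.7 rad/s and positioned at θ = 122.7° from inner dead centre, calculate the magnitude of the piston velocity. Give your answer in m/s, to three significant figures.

0.158

ω = 3.7 rad/s
For an in-line slider-crank, x = r cosθ + √(L² − r² sin²θ), so v = −rω sinθ·[1 + r cosθ/√(L² − r² sin²θ)].
With r = 0.0601 m, L = 0.2155 m, θ = 122.7°: √(L² − r² sin²θ) = 0.20948 m.
v = −0.0601·3.7·0.84151·[1 + 0.0601·-0.54024/0.20948] = -0.15812 m/s.
|v| = 0.15812 m/s.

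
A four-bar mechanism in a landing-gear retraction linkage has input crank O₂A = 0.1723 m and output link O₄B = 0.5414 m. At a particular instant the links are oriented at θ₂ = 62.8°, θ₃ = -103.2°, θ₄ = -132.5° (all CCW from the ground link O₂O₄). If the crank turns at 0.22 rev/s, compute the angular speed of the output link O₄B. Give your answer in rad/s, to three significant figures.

ω₂ = 1.382 rad/s (from 0.22 rev/s).
Differentiating the loop-closure r₂e^{iθ₂}+r₃e^{iθ₃}=r₁+r₄e^{iθ₄} gives r₂ω₂e^{iθ₂}+r₃ω₃e^{iθ₃}=r₄ω₄e^{iθ₄}.
Eliminating the other unknown: ω₄ = r₂ω₂ sin(θ₂−θ₃) / [r₄ sin(θ₄−θ₃)].
Numerator sine = +0.24192; denominator sine = -0.48938.
Result = 0.1723·1.382·(+0.24192) / (0.5414·(-0.48938)) = -0.21747 rad/s; magnitude 0.21747 rad/s.

0.217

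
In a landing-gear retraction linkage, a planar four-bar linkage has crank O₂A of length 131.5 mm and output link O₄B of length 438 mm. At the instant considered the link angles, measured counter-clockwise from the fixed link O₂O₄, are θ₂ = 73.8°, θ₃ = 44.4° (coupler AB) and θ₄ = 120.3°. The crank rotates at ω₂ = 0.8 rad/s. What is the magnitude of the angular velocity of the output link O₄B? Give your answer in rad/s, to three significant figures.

ω₂ = 0.8 rad/s
Differentiating the loop-closure r₂e^{iθ₂}+r₃e^{iθ₃}=r₁+r₄e^{iθ₄} gives r₂ω₂e^{iθ₂}+r₃ω₃e^{iθ₃}=r₄ω₄e^{iθ₄}.
Eliminating the other unknown: ω₄ = r₂ω₂ sin(θ₂−θ₃) / [r₄ sin(θ₄−θ₃)].
Numerator sine = +0.49090; denominator sine = +0.96987.
Result = 0.1315·0.8·(+0.49090) / (0.438·(+0.96987)) = +0.12157 rad/s; magnitude 0.12157 rad/s.

0.122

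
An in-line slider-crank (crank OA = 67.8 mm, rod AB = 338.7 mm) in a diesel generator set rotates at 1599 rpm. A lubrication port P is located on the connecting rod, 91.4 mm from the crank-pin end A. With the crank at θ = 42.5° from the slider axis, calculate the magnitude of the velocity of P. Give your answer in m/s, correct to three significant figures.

ω = 167.4 rad/s.  Crank-pin speed |V_A| = rω = 11.353 m/s, perpendicular to OA.
Rod angle: sinφ = −(r/L) sinθ ⇒ φ = -7.772°; ω_rod = −rω cosθ/√(L²−r²sin²θ) = -24.942 rad/s.
V_P = V_A + ω_rod × AP, with AP = 0.0914 m along the rod.
Components: V_Px = −rω sinθ − a·ω_rod·sinφ = -7.9782 m/s;  V_Py = rω cosθ + a·ω_rod·cosφ = +6.1115 m/s.
|V_P| = √(V_Px² + V_Py²) = 10.05 m/s.

10.0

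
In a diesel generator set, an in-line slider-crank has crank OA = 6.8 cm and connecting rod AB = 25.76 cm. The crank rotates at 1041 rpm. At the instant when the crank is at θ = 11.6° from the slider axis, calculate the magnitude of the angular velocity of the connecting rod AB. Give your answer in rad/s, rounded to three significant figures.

ω = 109 rad/s (converted from 1041 rpm).
The rod makes angle φ with the slider axis where L sinφ = r sinθ; differentiating, L cosφ·φ̇ = r ω cosθ.
L cosφ = √(L² − r² sin²θ) = 0.25724 m.
|ω_rod| = r ω |cosθ| / √(L² − r² sin²θ) = 0.068·109·0.97958/0.25724 = 28.229 rad/s.

28.2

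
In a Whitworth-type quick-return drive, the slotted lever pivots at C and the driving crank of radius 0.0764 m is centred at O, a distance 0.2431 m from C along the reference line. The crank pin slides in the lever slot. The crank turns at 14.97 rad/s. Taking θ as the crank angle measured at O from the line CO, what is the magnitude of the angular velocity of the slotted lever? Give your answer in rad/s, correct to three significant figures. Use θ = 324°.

3.29

ω = 14.97 rad/s
Crank pin A relative to C: A = (d + r cosθ, r sinθ); lever angle φ = atan2(r sinθ, d + r cosθ).
Differentiating tanφ: φ̇ = rω(d cosθ + r)/(d² + r² + 2dr cosθ).
d² + r² + 2dr cosθ = |CA|² = 0.0949861 m²;  d cosθ + r = +0.27307 m.
|ω_lever| = |0.0764·14.97·+0.27307| / 0.0949861 = 3.288 rad/s.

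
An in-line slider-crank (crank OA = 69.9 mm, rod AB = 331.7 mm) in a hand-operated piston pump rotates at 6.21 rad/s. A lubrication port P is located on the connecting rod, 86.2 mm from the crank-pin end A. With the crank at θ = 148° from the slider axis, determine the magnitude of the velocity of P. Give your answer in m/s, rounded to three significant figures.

0.350

ω = 6.21 rad/s.  Crank-pin speed |V_A| = rω = 0.43408 m/s, perpendicular to OA.
Rod angle: sinφ = −(r/L) sinθ ⇒ φ = -6.412°; ω_rod = −rω cosθ/√(L²−r²sin²θ) = +1.1168 rad/s.
V_P = V_A + ω_rod × AP, with AP = 0.0862 m along the rod.
Components: V_Px = −rω sinθ − a·ω_rod·sinφ = -0.21928 m/s;  V_Py = rω cosθ + a·ω_rod·cosφ = -0.27246 m/s.
|V_P| = √(V_Px² + V_Py²) = 0.34973 m/s.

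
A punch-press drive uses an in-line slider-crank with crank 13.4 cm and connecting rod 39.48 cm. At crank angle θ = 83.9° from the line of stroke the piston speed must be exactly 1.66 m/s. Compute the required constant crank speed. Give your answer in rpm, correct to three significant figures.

115

For an in-line slider-crank, |v_piston| = rω|sinθ|·[1 + r cosθ/√(L² − r² sin²θ)].
With r = 0.134 m, L = 0.3948 m, θ = 83.9°: the bracketed kinematic factor |dx/dθ| = 0.13835 m.
ω = v/|dx/dθ| = 1.66/0.13835 = 11.999 rad/s.
N = 60ω/(2π) = 114.58 rpm.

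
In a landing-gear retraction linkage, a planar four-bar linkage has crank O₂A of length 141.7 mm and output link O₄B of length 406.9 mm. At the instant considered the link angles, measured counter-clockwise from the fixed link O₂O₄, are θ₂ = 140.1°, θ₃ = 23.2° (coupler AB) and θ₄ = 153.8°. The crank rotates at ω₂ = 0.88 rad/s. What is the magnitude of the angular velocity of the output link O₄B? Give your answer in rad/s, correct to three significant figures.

0.360

ω₂ = 0.88 rad/s
Differentiating the loop-closure r₂e^{iθ₂}+r₃e^{iθ₃}=r₁+r₄e^{iθ₄} gives r₂ω₂e^{iθ₂}+r₃ω₃e^{iθ₃}=r₄ω₄e^{iθ₄}.
Eliminating the other unknown: ω₄ = r₂ω₂ sin(θ₂−θ₃) / [r₄ sin(θ₄−θ₃)].
Numerator sine = +0.89180; denominator sine = +0.75927.
Result = 0.1417·0.88·(+0.89180) / (0.4069·(+0.75927)) = +0.35994 rad/s; magnitude 0.35994 rad/s.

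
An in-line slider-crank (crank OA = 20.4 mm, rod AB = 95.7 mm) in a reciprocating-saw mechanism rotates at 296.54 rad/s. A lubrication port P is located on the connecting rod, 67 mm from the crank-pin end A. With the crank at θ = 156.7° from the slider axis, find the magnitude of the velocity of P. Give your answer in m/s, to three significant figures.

2.65

ω = 296.5 rad/s.  Crank-pin speed |V_A| = rω = 6.0494 m/s, perpendicular to OA.
Rod angle: sinφ = −(r/L) sinθ ⇒ φ = -4.837°; ω_rod = −rω cosθ/√(L²−r²sin²θ) = +58.265 rad/s.
V_P = V_A + ω_rod × AP, with AP = 0.067 m along the rod.
Components: V_Px = −rω sinθ − a·ω_rod·sinφ = -2.0637 m/s;  V_Py = rω cosθ + a·ω_rod·cosφ = -1.6662 m/s.
|V_P| = √(V_Px² + V_Py²) = 2.6524 m/s.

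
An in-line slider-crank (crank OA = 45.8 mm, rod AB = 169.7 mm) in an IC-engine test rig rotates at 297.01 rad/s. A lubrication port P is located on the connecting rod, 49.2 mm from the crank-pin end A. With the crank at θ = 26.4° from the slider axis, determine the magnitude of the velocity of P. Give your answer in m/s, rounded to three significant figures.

ω = 297 rad/s.  Crank-pin speed |V_A| = rω = 13.603 m/s, perpendicular to OA.
Rod angle: sinφ = −(r/L) sinθ ⇒ φ = -6.892°; ω_rod = −rω cosθ/√(L²−r²sin²θ) = -72.322 rad/s.
V_P = V_A + ω_rod × AP, with AP = 0.0492 m along the rod.
Components: V_Px = −rω sinθ − a·ω_rod·sinφ = -6.4754 m/s;  V_Py = rω cosθ + a·ω_rod·cosφ = +8.6519 m/s.
|V_P| = √(V_Px² + V_Py²) = 10.807 m/s.

10.8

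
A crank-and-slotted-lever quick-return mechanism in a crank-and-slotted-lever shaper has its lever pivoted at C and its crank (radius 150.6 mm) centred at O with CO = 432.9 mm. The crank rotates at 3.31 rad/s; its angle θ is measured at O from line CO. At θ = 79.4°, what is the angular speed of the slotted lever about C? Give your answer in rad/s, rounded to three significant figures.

ω = 3.31 rad/s
Crank pin A relative to C: A = (d + r cosθ, r sinθ); lever angle φ = atan2(r sinθ, d + r cosθ).
Differentiating tanφ: φ̇ = rω(d cosθ + r)/(d² + r² + 2dr cosθ).
d² + r² + 2dr cosθ = |CA|² = 0.234068 m²;  d cosθ + r = +0.23023 m.
|ω_lever| = |0.1506·3.31·+0.23023| / 0.234068 = 0.49032 rad/s.

0.490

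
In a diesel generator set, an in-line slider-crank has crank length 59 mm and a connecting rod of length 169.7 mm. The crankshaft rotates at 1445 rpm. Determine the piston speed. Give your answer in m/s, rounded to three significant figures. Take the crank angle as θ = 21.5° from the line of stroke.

ω = 2π·1445/60 = 151.3 rad/s
For an in-line slider-crank, x = r cosθ + √(L² − r² sin²θ), so v = −rω sinθ·[1 + r cosθ/√(L² − r² sin²θ)].
With r = 0.059 m, L = 0.1697 m, θ = 21.5°: √(L² − r² sin²θ) = 0.16832 m.
v = −0.059·151.3·0.36650·[1 + 0.059·0.93042/0.16832] = -4.3392 m/s.
|v| = 4.3392 m/s.

4.34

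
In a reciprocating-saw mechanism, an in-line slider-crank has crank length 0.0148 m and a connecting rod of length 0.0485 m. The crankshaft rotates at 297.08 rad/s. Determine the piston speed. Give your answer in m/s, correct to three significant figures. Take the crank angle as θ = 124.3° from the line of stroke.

2.99

ω = 297.1 rad/s
For an in-line slider-crank, x = r cosθ + √(L² − r² sin²θ), so v = −rω sinθ·[1 + r cosθ/√(L² − r² sin²θ)].
With r = 0.0148 m, L = 0.0485 m, θ = 124.3°: √(L² − r² sin²θ) = 0.046934 m.
v = −0.0148·297.1·0.82610·[1 + 0.0148·-0.56353/0.046934] = -2.9867 m/s.
|v| = 2.9867 m/s.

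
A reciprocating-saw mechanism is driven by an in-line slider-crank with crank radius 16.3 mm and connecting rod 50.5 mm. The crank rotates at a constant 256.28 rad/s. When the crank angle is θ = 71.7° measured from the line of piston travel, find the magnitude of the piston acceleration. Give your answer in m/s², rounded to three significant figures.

48.4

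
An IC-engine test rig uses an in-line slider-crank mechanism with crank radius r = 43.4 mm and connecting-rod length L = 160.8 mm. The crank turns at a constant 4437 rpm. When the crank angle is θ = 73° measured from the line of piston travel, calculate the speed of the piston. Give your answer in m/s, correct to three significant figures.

ω = 2π·4437/60 = 464.6 rad/s
For an in-line slider-crank, x = r cosθ + √(L² − r² sin²θ), so v = −rω sinθ·[1 + r cosθ/√(L² − r² sin²θ)].
With r = 0.0434 m, L = 0.1608 m, θ = 73°: √(L² − r² sin²θ) = 0.15535 m.
v = −0.0434·464.6·0.95630·[1 + 0.0434·0.29237/0.15535] = -20.859 m/s.
|v| = 20.859 m/s.

20.9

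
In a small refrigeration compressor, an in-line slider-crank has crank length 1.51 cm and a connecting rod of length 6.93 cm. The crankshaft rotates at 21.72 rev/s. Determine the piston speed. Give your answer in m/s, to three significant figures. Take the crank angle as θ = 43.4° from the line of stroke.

1.64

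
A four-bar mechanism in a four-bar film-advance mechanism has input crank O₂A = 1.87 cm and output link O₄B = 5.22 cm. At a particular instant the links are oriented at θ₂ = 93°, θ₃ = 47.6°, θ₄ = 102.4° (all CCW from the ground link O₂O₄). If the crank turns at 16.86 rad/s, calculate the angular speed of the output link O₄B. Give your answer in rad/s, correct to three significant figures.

5.26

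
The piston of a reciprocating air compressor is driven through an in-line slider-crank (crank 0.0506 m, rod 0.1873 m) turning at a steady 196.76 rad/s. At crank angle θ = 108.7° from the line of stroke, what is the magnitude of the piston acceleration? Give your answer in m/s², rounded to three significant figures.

1060

ω = 196.8 rad/s
x(θ) = r cosθ + √(L² − r² sin²θ); with ω constant, a = ω²·d²x/dθ².
d²x/dθ² = −r cosθ − r²(cos2θ)/√u − r⁴ sin²2θ/(4u^{3/2}),  u = L² − r² sin²θ = 0.0327841 m².
Substituting r = 0.0506 m, L = 0.1873 m, θ = 108.7°: d²x/dθ² = +0.027355 m.
a = ω²·d²x/dθ² = (196.8)²·(+0.027355) = +1059 m/s²;  |a| = 1059 m/s².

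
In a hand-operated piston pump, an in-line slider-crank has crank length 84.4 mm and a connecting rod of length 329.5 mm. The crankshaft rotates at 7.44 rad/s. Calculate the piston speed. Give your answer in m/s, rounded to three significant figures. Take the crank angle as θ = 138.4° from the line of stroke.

0.336

ω = 7.44 rad/s
For an in-line slider-crank, x = r cosθ + √(L² − r² sin²θ), so v = −rω sinθ·[1 + r cosθ/√(L² − r² sin²θ)].
With r = 0.0844 m, L = 0.3295 m, θ = 138.4°: √(L² − r² sin²θ) = 0.3247 m.
v = −0.0844·7.44·0.66393·[1 + 0.0844·-0.74780/0.3247] = -0.33587 m/s.
|v| = 0.33587 m/s.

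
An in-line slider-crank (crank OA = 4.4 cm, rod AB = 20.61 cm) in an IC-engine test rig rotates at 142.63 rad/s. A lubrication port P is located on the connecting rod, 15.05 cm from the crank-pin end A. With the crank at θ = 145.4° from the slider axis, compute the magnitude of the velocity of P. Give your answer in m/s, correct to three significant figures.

3.40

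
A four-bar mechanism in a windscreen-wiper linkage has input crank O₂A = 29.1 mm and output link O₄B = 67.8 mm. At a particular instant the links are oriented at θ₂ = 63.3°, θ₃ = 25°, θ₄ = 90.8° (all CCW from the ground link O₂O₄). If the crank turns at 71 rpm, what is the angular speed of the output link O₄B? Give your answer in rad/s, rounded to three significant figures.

2.17

ω₂ = 7.435 rad/s (from 71 rpm).
Differentiating the loop-closure r₂e^{iθ₂}+r₃e^{iθ₃}=r₁+r₄e^{iθ₄} gives r₂ω₂e^{iθ₂}+r₃ω₃e^{iθ₃}=r₄ω₄e^{iθ₄}.
Eliminating the other unknown: ω₄ = r₂ω₂ sin(θ₂−θ₃) / [r₄ sin(θ₄−θ₃)].
Numerator sine = +0.61978; denominator sine = +0.91212.
Result = 0.0291·7.435·(+0.61978) / (0.0678·(+0.91212)) = +2.1684 rad/s; magnitude 2.1684 rad/s.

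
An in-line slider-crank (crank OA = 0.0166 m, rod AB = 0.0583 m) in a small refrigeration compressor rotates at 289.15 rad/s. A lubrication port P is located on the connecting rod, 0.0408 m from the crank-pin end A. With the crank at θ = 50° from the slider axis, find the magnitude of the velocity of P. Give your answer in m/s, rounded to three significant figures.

ω = 289.1 rad/s.  Crank-pin speed |V_A| = rω = 4.7999 m/s, perpendicular to OA.
Rod angle: sinφ = −(r/L) sinθ ⇒ φ = -12.599°; ω_rod = −rω cosθ/√(L²−r²sin²θ) = -54.227 rad/s.
V_P = V_A + ω_rod × AP, with AP = 0.0408 m along the rod.
Components: V_Px = −rω sinθ − a·ω_rod·sinφ = -4.1595 m/s;  V_Py = rω cosθ + a·ω_rod·cosφ = +0.92612 m/s.
|V_P| = √(V_Px² + V_Py²) = 4.2614 m/s.

4.26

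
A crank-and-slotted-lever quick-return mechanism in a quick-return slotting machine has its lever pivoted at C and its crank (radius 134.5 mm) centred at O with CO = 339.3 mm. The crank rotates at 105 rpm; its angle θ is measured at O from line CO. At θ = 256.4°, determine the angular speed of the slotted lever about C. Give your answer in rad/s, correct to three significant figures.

0.724

ω = 11 rad/s (from 105 rpm).
Crank pin A relative to C: A = (d + r cosθ, r sinθ); lever angle φ = atan2(r sinθ, d + r cosθ).
Differentiating tanφ: φ̇ = rω(d cosθ + r)/(d² + r² + 2dr cosθ).
d² + r² + 2dr cosθ = |CA|² = 0.111753 m²;  d cosθ + r = +0.054716 m.
|ω_lever| = |0.1345·11·+0.054716| / 0.111753 = 0.7241 rad/s.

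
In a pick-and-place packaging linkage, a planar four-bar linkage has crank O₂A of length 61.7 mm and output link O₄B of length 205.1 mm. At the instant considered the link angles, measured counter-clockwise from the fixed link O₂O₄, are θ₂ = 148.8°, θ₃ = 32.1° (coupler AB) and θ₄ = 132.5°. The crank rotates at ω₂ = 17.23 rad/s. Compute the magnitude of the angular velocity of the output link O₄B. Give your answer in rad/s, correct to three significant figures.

4.71

ω₂ = 17.23 rad/s
Differentiating the loop-closure r₂e^{iθ₂}+r₃e^{iθ₃}=r₁+r₄e^{iθ₄} gives r₂ω₂e^{iθ₂}+r₃ω₃e^{iθ₃}=r₄ω₄e^{iθ₄}.
Eliminating the other unknown: ω₄ = r₂ω₂ sin(θ₂−θ₃) / [r₄ sin(θ₄−θ₃)].
Numerator sine = +0.89337; denominator sine = +0.98357.
Result = 0.0617·17.23·(+0.89337) / (0.2051·(+0.98357)) = +4.7079 rad/s; magnitude 4.7079 rad/s.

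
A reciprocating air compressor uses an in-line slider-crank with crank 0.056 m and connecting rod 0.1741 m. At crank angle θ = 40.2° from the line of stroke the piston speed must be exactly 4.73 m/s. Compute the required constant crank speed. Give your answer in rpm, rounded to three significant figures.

For an in-line slider-crank, |v_piston| = rω|sinθ|·[1 + r cosθ/√(L² − r² sin²θ)].
With r = 0.056 m, L = 0.1741 m, θ = 40.2°: the bracketed kinematic factor |dx/dθ| = 0.045224 m.
ω = v/|dx/dθ| = 4.73/0.045224 = 104.59 rad/s.
N = 60ω/(2π) = 998.77 rpm.

999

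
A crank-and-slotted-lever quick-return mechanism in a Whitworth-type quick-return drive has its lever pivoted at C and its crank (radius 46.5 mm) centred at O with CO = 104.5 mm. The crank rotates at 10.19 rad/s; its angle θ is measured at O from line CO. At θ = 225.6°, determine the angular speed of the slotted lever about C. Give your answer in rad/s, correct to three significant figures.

ω = 10.19 rad/s
Crank pin A relative to C: A = (d + r cosθ, r sinθ); lever angle φ = atan2(r sinθ, d + r cosθ).
Differentiating tanφ: φ̇ = rω(d cosθ + r)/(d² + r² + 2dr cosθ).
d² + r² + 2dr cosθ = |CA|² = 0.00628282 m²;  d cosθ + r = -0.026615 m.
|ω_lever| = |0.0465·10.19·-0.026615| / 0.00628282 = 2.0072 rad/s.

2.01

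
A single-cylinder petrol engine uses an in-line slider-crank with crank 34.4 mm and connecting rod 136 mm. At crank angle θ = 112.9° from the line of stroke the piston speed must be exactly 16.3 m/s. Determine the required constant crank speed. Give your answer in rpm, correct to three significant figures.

5470

For an in-line slider-crank, |v_piston| = rω|sinθ|·[1 + r cosθ/√(L² − r² sin²θ)].
With r = 0.0344 m, L = 0.136 m, θ = 112.9°: the bracketed kinematic factor |dx/dθ| = 0.028482 m.
ω = v/|dx/dθ| = 16.3/0.028482 = 572.3 rad/s.
N = 60ω/(2π) = 5465.1 rpm.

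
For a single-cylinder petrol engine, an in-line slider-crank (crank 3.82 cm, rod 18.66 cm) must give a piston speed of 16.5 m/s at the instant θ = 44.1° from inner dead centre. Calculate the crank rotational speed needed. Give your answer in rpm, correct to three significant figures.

5160

For an in-line slider-crank, |v_piston| = rω|sinθ|·[1 + r cosθ/√(L² − r² sin²θ)].
With r = 0.0382 m, L = 0.1866 m, θ = 44.1°: the bracketed kinematic factor |dx/dθ| = 0.030532 m.
ω = v/|dx/dθ| = 16.5/0.030532 = 540.41 rad/s.
N = 60ω/(2π) = 5160.5 rpm.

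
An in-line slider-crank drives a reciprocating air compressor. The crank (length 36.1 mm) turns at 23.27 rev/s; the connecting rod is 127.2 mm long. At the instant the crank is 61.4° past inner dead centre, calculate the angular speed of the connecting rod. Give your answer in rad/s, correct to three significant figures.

20.5

ω = 146.2 rad/s (converted from 23.27 rev/s).
The rod makes angle φ with the slider axis where L sinφ = r sinθ; differentiating, L cosφ·φ̇ = r ω cosθ.
L cosφ = √(L² − r² sin²θ) = 0.12319 m.
|ω_rod| = r ω |cosθ| / √(L² − r² sin²θ) = 0.0361·146.2·0.47869/0.12319 = 20.51 rad/s.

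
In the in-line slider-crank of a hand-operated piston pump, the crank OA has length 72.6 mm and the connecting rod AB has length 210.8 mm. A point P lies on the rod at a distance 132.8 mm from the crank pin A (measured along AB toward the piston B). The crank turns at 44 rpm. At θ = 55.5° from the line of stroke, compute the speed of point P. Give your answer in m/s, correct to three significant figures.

0.319

ω = 4.608 rad/s.  Crank-pin speed |V_A| = rω = 0.33452 m/s, perpendicular to OA.
Rod angle: sinφ = −(r/L) sinθ ⇒ φ = -16.489°; ω_rod = −rω cosθ/√(L²−r²sin²θ) = -0.93738 rad/s.
V_P = V_A + ω_rod × AP, with AP = 0.1328 m along the rod.
Components: V_Px = −rω sinθ − a·ω_rod·sinφ = -0.31102 m/s;  V_Py = rω cosθ + a·ω_rod·cosφ = +0.070108 m/s.
|V_P| = √(V_Px² + V_Py²) = 0.31882 m/s.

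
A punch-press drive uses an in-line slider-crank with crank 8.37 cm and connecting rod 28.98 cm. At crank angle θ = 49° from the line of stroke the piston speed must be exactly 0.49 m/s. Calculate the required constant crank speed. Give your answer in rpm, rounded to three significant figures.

62.0

For an in-line slider-crank, |v_piston| = rω|sinθ|·[1 + r cosθ/√(L² − r² sin²θ)].
With r = 0.0837 m, L = 0.2898 m, θ = 49°: the bracketed kinematic factor |dx/dθ| = 0.075434 m.
ω = v/|dx/dθ| = 0.49/0.075434 = 6.4958 rad/s.
N = 60ω/(2π) = 62.03 rpm.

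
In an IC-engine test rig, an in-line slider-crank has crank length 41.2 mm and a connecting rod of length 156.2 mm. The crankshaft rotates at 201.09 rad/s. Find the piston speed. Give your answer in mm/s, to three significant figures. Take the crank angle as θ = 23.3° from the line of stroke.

4080

ω = 201.1 rad/s
For an in-line slider-crank, x = r cosθ + √(L² − r² sin²θ), so v = −rω sinθ·[1 + r cosθ/√(L² − r² sin²θ)].
With r = 0.0412 m, L = 0.1562 m, θ = 23.3°: √(L² − r² sin²θ) = 0.15535 m.
v = −0.0412·201.1·0.39555·[1 + 0.0412·0.91845/0.15535] = -4.0753 m/s.
|v| = 4.0753 m/s = 4075.3 mm/s.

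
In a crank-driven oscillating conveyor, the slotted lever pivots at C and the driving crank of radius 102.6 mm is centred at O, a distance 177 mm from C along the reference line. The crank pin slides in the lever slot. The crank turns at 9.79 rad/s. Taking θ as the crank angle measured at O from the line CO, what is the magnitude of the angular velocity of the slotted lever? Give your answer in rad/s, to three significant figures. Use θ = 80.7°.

ω = 9.79 rad/s
Crank pin A relative to C: A = (d + r cosθ, r sinθ); lever angle φ = atan2(r sinθ, d + r cosθ).
Differentiating tanφ: φ̇ = rω(d cosθ + r)/(d² + r² + 2dr cosθ).
d² + r² + 2dr cosθ = |CA|² = 0.0477253 m²;  d cosθ + r = +0.1312 m.
|ω_lever| = |0.1026·9.79·+0.1312| / 0.0477253 = 2.7614 rad/s.

2.76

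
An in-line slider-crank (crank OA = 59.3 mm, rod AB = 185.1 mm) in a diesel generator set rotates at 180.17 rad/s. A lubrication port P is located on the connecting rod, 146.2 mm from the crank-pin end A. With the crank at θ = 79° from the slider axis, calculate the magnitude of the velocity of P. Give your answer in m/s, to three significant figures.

11.0

ω = 180.2 rad/s.  Crank-pin speed |V_A| = rω = 10.684 m/s, perpendicular to OA.
Rod angle: sinφ = −(r/L) sinθ ⇒ φ = -18.330°; ω_rod = −rω cosθ/√(L²−r²sin²θ) = -11.602 rad/s.
V_P = V_A + ω_rod × AP, with AP = 0.1462 m along the rod.
Components: V_Px = −rω sinθ − a·ω_rod·sinφ = -11.021 m/s;  V_Py = rω cosθ + a·ω_rod·cosφ = +0.42843 m/s.
|V_P| = √(V_Px² + V_Py²) = 11.03 m/s.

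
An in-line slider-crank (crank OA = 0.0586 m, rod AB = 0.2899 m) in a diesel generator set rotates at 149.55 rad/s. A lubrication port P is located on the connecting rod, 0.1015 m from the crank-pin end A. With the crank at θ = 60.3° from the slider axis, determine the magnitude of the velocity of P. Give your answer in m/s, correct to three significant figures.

8.37

ω = 149.6 rad/s.  Crank-pin speed |V_A| = rω = 8.7636 m/s, perpendicular to OA.
Rod angle: sinφ = −(r/L) sinθ ⇒ φ = -10.113°; ω_rod = −rω cosθ/√(L²−r²sin²θ) = -15.214 rad/s.
V_P = V_A + ω_rod × AP, with AP = 0.1015 m along the rod.
Components: V_Px = −rω sinθ − a·ω_rod·sinφ = -7.8835 m/s;  V_Py = rω cosθ + a·ω_rod·cosφ = +2.8218 m/s.
|V_P| = √(V_Px² + V_Py²) = 8.3733 m/s.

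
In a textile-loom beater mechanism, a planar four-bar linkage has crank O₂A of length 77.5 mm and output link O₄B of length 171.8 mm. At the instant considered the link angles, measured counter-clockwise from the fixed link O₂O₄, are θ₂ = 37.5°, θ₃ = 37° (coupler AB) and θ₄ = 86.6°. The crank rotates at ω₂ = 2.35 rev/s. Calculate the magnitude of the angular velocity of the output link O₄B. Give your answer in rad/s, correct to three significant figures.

0.0763

ω₂ = 14.77 rad/s (from 2.35 rev/s).
Differentiating the loop-closure r₂e^{iθ₂}+r₃e^{iθ₃}=r₁+r₄e^{iθ₄} gives r₂ω₂e^{iθ₂}+r₃ω₃e^{iθ₃}=r₄ω₄e^{iθ₄}.
Eliminating the other unknown: ω₄ = r₂ω₂ sin(θ₂−θ₃) / [r₄ sin(θ₄−θ₃)].
Numerator sine = +0.00873; denominator sine = +0.76154.
Result = 0.0775·14.77·(+0.00873) / (0.1718·(+0.76154)) = +0.076327 rad/s; magnitude 0.076327 rad/s.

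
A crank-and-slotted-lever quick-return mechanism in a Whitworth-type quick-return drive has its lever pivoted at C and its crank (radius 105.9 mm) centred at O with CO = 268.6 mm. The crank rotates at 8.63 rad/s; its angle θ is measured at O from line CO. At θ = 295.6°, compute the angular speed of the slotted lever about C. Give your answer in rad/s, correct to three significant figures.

1.88

ω = 8.63 rad/s
Crank pin A relative to C: A = (d + r cosθ, r sinθ); lever angle φ = atan2(r sinθ, d + r cosθ).
Differentiating tanφ: φ̇ = rω(d cosθ + r)/(d² + r² + 2dr cosθ).
d² + r² + 2dr cosθ = |CA|² = 0.107942 m²;  d cosθ + r = +0.22196 m.
|ω_lever| = |0.1059·8.63·+0.22196| / 0.107942 = 1.8793 rad/s.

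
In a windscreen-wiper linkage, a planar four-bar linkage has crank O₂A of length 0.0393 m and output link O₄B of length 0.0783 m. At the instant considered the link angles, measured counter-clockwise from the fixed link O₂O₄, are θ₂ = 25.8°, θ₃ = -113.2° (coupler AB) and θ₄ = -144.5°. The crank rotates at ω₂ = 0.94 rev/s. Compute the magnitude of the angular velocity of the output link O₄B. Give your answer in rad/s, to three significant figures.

ω₂ = 5.906 rad/s (from 0.94 rev/s).
Differentiating the loop-closure r₂e^{iθ₂}+r₃e^{iθ₃}=r₁+r₄e^{iθ₄} gives r₂ω₂e^{iθ₂}+r₃ω₃e^{iθ₃}=r₄ω₄e^{iθ₄}.
Eliminating the other unknown: ω₄ = r₂ω₂ sin(θ₂−θ₃) / [r₄ sin(θ₄−θ₃)].
Numerator sine = +0.65606; denominator sine = -0.51952.
Result = 0.0393·5.906·(+0.65606) / (0.0783·(-0.51952)) = -3.7435 rad/s; magnitude 3.7435 rad/s.

3.74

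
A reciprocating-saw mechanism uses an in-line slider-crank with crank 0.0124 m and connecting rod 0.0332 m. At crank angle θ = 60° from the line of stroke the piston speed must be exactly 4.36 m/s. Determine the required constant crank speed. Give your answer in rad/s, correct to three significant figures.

339

For an in-line slider-crank, |v_piston| = rω|sinθ|·[1 + r cosθ/√(L² − r² sin²θ)].
With r = 0.0124 m, L = 0.0332 m, θ = 60°: the bracketed kinematic factor |dx/dθ| = 0.012858 m.
ω = v/|dx/dθ| = 4.36/0.012858 = 339.09 rad/s.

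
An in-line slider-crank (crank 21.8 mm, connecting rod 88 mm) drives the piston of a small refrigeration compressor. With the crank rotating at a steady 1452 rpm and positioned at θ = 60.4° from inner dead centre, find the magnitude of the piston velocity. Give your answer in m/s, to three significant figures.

3.24

ω = 2π·1452/60 = 152.1 rad/s
For an in-line slider-crank, x = r cosθ + √(L² − r² sin²θ), so v = −rω sinθ·[1 + r cosθ/√(L² − r² sin²θ)].
With r = 0.0218 m, L = 0.088 m, θ = 60.4°: √(L² − r² sin²θ) = 0.085934 m.
v = −0.0218·152.1·0.86949·[1 + 0.0218·0.49394/0.085934] = -3.2433 m/s.
|v| = 3.2433 m/s.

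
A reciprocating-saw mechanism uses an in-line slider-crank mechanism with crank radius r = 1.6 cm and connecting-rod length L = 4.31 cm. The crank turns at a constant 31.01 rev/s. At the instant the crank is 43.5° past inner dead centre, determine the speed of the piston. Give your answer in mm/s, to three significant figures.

2740

ω = 2π·31 = 194.8 rad/s
For an in-line slider-crank, x = r cosθ + √(L² − r² sin²θ), so v = −rω sinθ·[1 + r cosθ/√(L² − r² sin²θ)].
With r = 0.016 m, L = 0.0431 m, θ = 43.5°: √(L² − r² sin²θ) = 0.041669 m.
v = −0.016·194.8·0.68835·[1 + 0.016·0.72537/0.041669] = -2.7436 m/s.
|v| = 2.7436 m/s = 2743.6 mm/s.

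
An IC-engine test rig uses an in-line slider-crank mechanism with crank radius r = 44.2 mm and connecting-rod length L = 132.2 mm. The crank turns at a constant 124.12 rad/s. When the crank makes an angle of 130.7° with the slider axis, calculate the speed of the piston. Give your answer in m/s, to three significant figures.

ω = 124.1 rad/s
For an in-line slider-crank, x = r cosθ + √(L² − r² sin²θ), so v = −rω sinθ·[1 + r cosθ/√(L² − r² sin²θ)].
With r = 0.0442 m, L = 0.1322 m, θ = 130.7°: √(L² − r² sin²θ) = 0.12788 m.
v = −0.0442·124.1·0.75813·[1 + 0.0442·-0.65210/0.12788] = -3.2218 m/s.
|v| = 3.2218 m/s.

3.22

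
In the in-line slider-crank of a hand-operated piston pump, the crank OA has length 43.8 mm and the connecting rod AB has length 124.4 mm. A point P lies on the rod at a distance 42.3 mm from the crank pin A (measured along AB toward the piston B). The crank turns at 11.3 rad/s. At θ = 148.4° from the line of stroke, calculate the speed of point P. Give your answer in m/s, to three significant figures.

ω = 11.3 rad/s.  Crank-pin speed |V_A| = rω = 0.49494 m/s, perpendicular to OA.
Rod angle: sinφ = −(r/L) sinθ ⇒ φ = -10.631°; ω_rod = −rω cosθ/√(L²−r²sin²θ) = +3.4479 rad/s.
V_P = V_A + ω_rod × AP, with AP = 0.0423 m along the rod.
Components: V_Px = −rω sinθ − a·ω_rod·sinφ = -0.23243 m/s;  V_Py = rω cosθ + a·ω_rod·cosφ = -0.27821 m/s.
|V_P| = √(V_Px² + V_Py²) = 0.36253 m/s.

0.363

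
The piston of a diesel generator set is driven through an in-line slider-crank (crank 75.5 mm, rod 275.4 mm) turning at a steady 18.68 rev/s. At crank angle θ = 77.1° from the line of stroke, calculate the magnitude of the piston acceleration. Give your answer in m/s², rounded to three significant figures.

33.1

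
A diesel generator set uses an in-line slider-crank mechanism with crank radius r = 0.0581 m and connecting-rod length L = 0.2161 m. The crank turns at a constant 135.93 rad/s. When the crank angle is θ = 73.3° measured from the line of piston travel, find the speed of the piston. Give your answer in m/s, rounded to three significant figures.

8.17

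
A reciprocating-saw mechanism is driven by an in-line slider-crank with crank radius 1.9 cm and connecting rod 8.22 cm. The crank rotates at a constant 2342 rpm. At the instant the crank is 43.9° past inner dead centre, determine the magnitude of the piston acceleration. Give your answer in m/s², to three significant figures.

ω = 2π·2342/60 = 245.3 rad/s
x(θ) = r cosθ + √(L² − r² sin²θ); with ω constant, a = ω²·d²x/dθ².
d²x/dθ² = −r cosθ − r²(cos2θ)/√u − r⁴ sin²2θ/(4u^{3/2}),  u = L² − r² sin²θ = 0.00658327 m².
Substituting r = 0.019 m, L = 0.0822 m, θ = 43.9°: d²x/dθ² = -0.013922 m.
a = ω²·d²x/dθ² = (245.3)²·(-0.013922) = -837.41 m/s²;  |a| = 837.41 m/s².

837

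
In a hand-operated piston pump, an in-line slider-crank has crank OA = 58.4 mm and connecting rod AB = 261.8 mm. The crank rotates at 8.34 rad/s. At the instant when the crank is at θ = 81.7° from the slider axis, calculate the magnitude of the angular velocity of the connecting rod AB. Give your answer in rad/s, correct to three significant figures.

0.275

ω = 8.34 rad/s
The rod makes angle φ with the slider axis where L sinφ = r sinθ; differentiating, L cosφ·φ̇ = r ω cosθ.
L cosφ = √(L² − r² sin²θ) = 0.25534 m.
|ω_rod| = r ω |cosθ| / √(L² − r² sin²θ) = 0.0584·8.34·0.14436/0.25534 = 0.27535 rad/s.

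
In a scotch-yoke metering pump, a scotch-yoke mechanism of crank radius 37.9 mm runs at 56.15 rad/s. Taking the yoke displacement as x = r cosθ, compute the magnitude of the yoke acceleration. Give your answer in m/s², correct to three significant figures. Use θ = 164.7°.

115

ω = 56.15 rad/s
x = r cosθ ⇒ ẍ = −rω² cosθ (ω constant).
|a| = rω²|cosθ| = 0.0379·(56.15)²·|cos 164.7°| = 115.26 m/s².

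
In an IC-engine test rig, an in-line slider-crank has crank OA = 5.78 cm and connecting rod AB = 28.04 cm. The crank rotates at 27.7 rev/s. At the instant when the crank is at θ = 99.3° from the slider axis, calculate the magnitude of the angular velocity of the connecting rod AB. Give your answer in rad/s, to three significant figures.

5.92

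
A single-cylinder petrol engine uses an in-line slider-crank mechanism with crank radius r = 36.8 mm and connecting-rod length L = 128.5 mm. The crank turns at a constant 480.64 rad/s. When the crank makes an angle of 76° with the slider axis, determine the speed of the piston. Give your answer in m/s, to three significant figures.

ω = 480.6 rad/s
For an in-line slider-crank, x = r cosθ + √(L² − r² sin²θ), so v = −rω sinθ·[1 + r cosθ/√(L² − r² sin²θ)].
With r = 0.0368 m, L = 0.1285 m, θ = 76°: √(L² − r² sin²θ) = 0.12344 m.
v = −0.0368·480.6·0.97030·[1 + 0.0368·0.24192/0.12344] = -18.4 m/s.
|v| = 18.4 m/s.

18.4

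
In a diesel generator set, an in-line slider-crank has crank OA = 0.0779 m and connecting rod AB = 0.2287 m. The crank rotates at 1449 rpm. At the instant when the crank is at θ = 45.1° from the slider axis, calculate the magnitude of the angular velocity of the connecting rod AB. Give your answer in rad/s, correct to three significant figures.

ω = 151.7 rad/s (converted from 1449 rpm).
The rod makes angle φ with the slider axis where L sinφ = r sinθ; differentiating, L cosφ·φ̇ = r ω cosθ.
L cosφ = √(L² − r² sin²θ) = 0.22194 m.
|ω_rod| = r ω |cosθ| / √(L² − r² sin²θ) = 0.0779·151.7·0.70587/0.22194 = 37.594 rad/s.

37.6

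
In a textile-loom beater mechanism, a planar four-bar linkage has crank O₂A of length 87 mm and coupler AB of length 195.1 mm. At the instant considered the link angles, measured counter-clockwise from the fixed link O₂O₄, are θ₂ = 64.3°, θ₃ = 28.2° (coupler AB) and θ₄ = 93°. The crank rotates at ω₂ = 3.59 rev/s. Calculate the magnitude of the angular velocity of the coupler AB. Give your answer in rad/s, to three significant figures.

5.34

ω₂ = 22.56 rad/s (from 3.59 rev/s).
Differentiating the loop-closure r₂e^{iθ₂}+r₃e^{iθ₃}=r₁+r₄e^{iθ₄} gives r₂ω₂e^{iθ₂}+r₃ω₃e^{iθ₃}=r₄ω₄e^{iθ₄}.
Eliminating the other unknown: ω₃ = r₂ω₂ sin(θ₄−θ₂) / [r₃ sin(θ₃−θ₄)].
Numerator sine = +0.48022; denominator sine = -0.90483.
Result = 0.087·22.56·(+0.48022) / (0.1951·(-0.90483)) = -5.3384 rad/s; magnitude 5.3384 rad/s.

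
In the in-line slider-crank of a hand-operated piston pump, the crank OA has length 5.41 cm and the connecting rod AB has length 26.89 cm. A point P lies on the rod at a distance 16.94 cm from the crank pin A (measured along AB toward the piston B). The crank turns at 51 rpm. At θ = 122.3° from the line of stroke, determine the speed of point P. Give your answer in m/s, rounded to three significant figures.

0.235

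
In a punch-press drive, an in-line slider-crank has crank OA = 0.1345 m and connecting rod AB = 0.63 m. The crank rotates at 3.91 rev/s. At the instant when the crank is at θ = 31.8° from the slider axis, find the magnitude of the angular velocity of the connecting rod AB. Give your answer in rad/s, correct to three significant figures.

4.49

ω = 24.57 rad/s (converted from 3.91 rev/s).
The rod makes angle φ with the slider axis where L sinφ = r sinθ; differentiating, L cosφ·φ̇ = r ω cosθ.
L cosφ = √(L² − r² sin²θ) = 0.626 m.
|ω_rod| = r ω |cosθ| / √(L² − r² sin²θ) = 0.1345·24.57·0.84989/0.626 = 4.4861 rad/s.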